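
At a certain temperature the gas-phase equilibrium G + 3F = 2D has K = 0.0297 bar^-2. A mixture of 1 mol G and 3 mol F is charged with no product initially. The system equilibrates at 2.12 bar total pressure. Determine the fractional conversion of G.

X = 0.177

Basis: 1 mol G initially; let X = conversion of G. Extent ξ = X.
Mole table: n_G = 1 − X; n_F = 3 − 3X; n_D = 2X.
Total moles n_T = 4 − 2X.
With p_i = (n_i/n_T)P, K = p_D^2 / (p_G p_F^3).
Substituting and setting equal to 0.0297 bar^-2 gives a polynomial in X; the root in (0,1) is X = 0.177.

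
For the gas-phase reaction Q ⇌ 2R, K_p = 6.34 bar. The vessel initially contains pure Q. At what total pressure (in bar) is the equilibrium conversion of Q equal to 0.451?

P = 6.21 bar

Take 1 mol Q as basis and let X be its fractional conversion, so ξ = X.
Mole table: n_Q = 1 − X; n_R = 2X.
Summing: n_T = 1 + X.
K_p = p_R^2 / (p_Q) with p_i = (n_i/n_T)·P.
At X = 0.451: the mole-fraction product g(X) = Π y_i^ν_i = 1.021. Since K_p = g(X)·P^{1}, P = (K_p/g)^(1/1) = (6.34/1.021)^(1/1) = 6.21 bar.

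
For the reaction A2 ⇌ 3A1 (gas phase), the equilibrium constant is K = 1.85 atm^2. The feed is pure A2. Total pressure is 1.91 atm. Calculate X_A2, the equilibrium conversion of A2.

Take 1 mol A2 as basis and let X be its fractional conversion, so ξ = X.
At extent ξ: n_A2 = 1 − X; n_A1 = 3X.
Total moles n_T = 1 + 2X.
With p_i = (n_i/n_T)P, K = p_A1^3 / (p_A2).
Equating to 1.85 atm^2 and solving on 0 < X < 1: X = 0.326.

X = 0.326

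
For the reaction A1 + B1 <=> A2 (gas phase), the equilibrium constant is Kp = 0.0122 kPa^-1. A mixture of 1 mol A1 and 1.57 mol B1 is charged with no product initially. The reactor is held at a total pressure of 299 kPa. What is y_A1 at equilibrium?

Take 1 mol A1 as basis and let X be its fractional conversion, so ξ = X.
At extent ξ: n_A1 = 1 − X; n_B1 = 1.57 − X; n_A2 = X.
n_T = Σnᵢ = 2.57 − X.
Mole fractions y_i = n_i/n_T; Kp = p_A2 / (p_A1 p_B1) with p_i = y_i·P.
This yields a degree-2 equation in X; solving on (0,1), X = 0.638.
Then n_A1 = 0.362, n_T = 1.93, so y_A1 = 0.188.

y_A1 = 0.188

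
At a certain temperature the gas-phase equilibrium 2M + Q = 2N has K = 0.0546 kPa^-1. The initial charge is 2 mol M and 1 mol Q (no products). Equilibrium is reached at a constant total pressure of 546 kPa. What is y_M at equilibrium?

y_M = 0.282

Basis: 2 mol M initially; let X = conversion of M. Extent ξ = X.
Moles: n_M = 2 − 2X; n_Q = 1 − X; n_N = 2X.
n_T = Σnᵢ = 3 − X.
Mole fractions y_i = n_i/n_T; K = p_N^2 / (p_M^2 p_Q) with p_i = y_i·P.
Substituting and setting equal to 0.0546 kPa^-1 gives a polynomial in X; the root in (0,1) is X = 0.672.
Then n_M = 0.656, n_T = 2.33, so y_M = 0.282.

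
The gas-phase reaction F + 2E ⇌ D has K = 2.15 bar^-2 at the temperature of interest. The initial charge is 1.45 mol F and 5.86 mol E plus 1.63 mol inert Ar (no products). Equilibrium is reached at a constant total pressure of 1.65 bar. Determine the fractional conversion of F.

Take 1.45 mol F as basis and let X be its fractional conversion, so ξ = 1.45X.
Mole table: n_F = 1.45 − 1.45X; n_E = 5.86 − 2.9X; n_D = 1.45X; n_I = 1.63 (inert).
Summing: n_T = 8.94 − 2.9X.
With p_i = (n_i/n_T)P, K = p_D / (p_F p_E^2).
Setting this equal to 2.15 bar^-2 and taking the physical root (0 < X < 1) gives X = 0.650.

X = 0.650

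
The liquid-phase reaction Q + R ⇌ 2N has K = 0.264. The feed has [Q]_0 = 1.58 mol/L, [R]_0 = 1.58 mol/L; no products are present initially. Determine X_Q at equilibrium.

X = 0.204

Let X = conversion of Q; extent ξ = 1.58·X mol/L.
Concentrations: [Q] = 1.58 − 1.58X; [R] = 1.58 − 1.58X; [N] = 3.16X.
K = [N]^2 / ([Q] [R]).
Equating to 0.264: the physical root is X = 0.204.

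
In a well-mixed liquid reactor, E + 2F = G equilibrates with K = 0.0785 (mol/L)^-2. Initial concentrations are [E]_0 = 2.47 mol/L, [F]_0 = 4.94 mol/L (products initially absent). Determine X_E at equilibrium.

Let X = conversion of E; extent ξ = 2.47·X mol/L.
Concentrations: [E] = 2.47 − 2.47X; [F] = 4.94 − 4.94X; [G] = 2.47X.
K = [G] / ([E] [F]^2).
Equating to 0.0785 (mol/L)^-2: the physical root is X = 0.405.

X = 0.405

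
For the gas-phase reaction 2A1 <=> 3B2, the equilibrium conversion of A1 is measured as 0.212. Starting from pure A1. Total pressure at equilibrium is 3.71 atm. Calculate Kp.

Take 1 mol A1 as basis and let X be its fractional conversion, so ξ = 0.5X.
Moles: n_A1 = 1 − X; n_B2 = 1.5X.
n_T = Σnᵢ = 1 + 0.5X.
At X = 0.212: n_A1 = 0.788, n_B2 = 0.318, n_T = 1.11.
p_i = (n_i/n_T)·P. Kp = p_B2^3 / (p_A1^2) = 0.174 atm.

Kp = 0.174 atm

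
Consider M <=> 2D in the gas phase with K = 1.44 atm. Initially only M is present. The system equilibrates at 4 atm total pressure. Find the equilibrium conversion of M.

Take 1 mol M as basis and let X be its fractional conversion, so ξ = X.
Species balance: n_M = 1 − X; n_D = 2X.
Summing: n_T = 1 + X.
With p_i = (n_i/n_T)P, K = p_D^2 / (p_M).
This yields a degree-2 equation in X; solving on (0,1), X = 0.287.

X = 0.287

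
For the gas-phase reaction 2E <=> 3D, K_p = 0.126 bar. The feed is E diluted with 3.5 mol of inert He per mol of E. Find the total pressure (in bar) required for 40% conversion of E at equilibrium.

Let X = conversion of E (basis 1 mol E); extent of reaction ξ = 0.5X.
Moles: n_E = 1 − X; n_D = 1.5X; n_I = 3.5 (inert).
n_T = Σnᵢ = 4.5 + 0.5X.
K_p = p_D^3 / (p_E^2) with p_i = (n_i/n_T)·P.
At X = 0.4: the mole-fraction product g(X) = Π y_i^ν_i = 0.1277. Since K_p = g(X)·P^{1}, P = (K_p/g)^(1/1) = (0.126/0.1277)^(1/1) = 0.987 bar.

P = 0.987 bar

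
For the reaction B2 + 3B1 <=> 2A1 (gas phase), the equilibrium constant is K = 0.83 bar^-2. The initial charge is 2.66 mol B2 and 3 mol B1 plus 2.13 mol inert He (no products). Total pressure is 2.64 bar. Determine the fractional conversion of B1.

Let X = conversion of B1 (basis 3 mol B1); extent of reaction ξ = X.
Mole table: n_B2 = 2.66 − X; n_B1 = 3 − 3X; n_A1 = 2X; n_I = 2.13 (inert).
Total moles n_T = 7.79 − 2X.
Mole fractions y_i = n_i/n_T; K = p_A1^2 / (p_B2 p_B1^3) with p_i = y_i·P.
This yields a degree-4 equation in X; solving on (0,1), X = 0.491.

X = 0.491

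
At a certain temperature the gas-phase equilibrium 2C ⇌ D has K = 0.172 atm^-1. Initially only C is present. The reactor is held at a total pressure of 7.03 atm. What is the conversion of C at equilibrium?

Basis: 1 mol C initially; let X = conversion of C. Extent ξ = 0.5X.
Moles: n_C = 1 − X; n_D = 0.5X.
Summing: n_T = 1 − 0.5X.
With p_i = (n_i/n_T)P, K = p_D / (p_C^2).
Substituting and setting equal to 0.172 atm^-1 gives a polynomial in X; the root in (0,1) is X = 0.586.

X = 0.586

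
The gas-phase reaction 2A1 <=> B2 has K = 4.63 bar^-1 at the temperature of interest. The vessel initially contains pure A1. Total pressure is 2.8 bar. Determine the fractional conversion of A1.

X = 0.862

Take 1 mol A1 as basis and let X be its fractional conversion, so ξ = 0.5X.
At extent ξ: n_A1 = 1 − X; n_B2 = 0.5X.
Total moles n_T = 1 − 0.5X.
y_i = n_i/n_T, p_i = y_i·P. K = p_B2 / (p_A1^2).
Substituting and setting equal to 4.63 bar^-1 gives a polynomial in X; the root in (0,1) is X = 0.862.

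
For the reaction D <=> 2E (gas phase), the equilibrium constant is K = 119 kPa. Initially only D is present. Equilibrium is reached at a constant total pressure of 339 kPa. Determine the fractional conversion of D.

X = 0.284

Let X = conversion of D (basis 1 mol D); extent of reaction ξ = X.
Moles: n_D = 1 − X; n_E = 2X.
n_T = Σnᵢ = 1 + X.
Mole fractions y_i = n_i/n_T; K = p_E^2 / (p_D) with p_i = y_i·P.
Equating to 119 kPa and solving on 0 < X < 1: X = 0.284.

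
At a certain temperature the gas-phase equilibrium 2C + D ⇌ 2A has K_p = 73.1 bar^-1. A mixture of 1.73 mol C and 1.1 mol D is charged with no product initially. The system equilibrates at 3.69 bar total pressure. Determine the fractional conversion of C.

X = 0.870

Let X = conversion of C (basis 1.73 mol C); extent of reaction ξ = 0.865X.
Species balance: n_C = 1.73 − 1.73X; n_D = 1.1 − 0.865X; n_A = 1.73X.
n_T = Σnᵢ = 2.83 − 0.865X.
With p_i = (n_i/n_T)P, K_p = p_A^2 / (p_C^2 p_D).
Equating to 73.1 bar^-1 and solving on 0 < X < 1: X = 0.870.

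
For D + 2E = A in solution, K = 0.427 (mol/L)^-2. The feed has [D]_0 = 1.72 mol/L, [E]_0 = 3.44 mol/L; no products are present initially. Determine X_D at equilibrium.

Let X = conversion of D; extent ξ = 1.72·X mol/L.
Concentrations: [D] = 1.72 − 1.72X; [E] = 3.44 − 3.44X; [A] = 1.72X.
K = [A] / ([D] [E]^2).
Equating to 0.427 (mol/L)^-2: the physical root is X = 0.529.

X = 0.529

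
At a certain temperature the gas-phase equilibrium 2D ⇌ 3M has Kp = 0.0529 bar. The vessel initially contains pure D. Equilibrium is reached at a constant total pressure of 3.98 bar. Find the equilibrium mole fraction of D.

y_D = 0.796

Take 1 mol D as basis and let X be its fractional conversion, so ξ = 0.5X.
Species balance: n_D = 1 − X; n_M = 1.5X.
n_T = Σnᵢ = 1 + 0.5X.
y_i = n_i/n_T, p_i = y_i·P. Kp = p_M^3 / (p_D^2).
Setting this equal to 0.0529 bar and taking the physical root (0 < X < 1) gives X = 0.146.
Then n_D = 0.854, n_T = 1.07, so y_D = 0.796.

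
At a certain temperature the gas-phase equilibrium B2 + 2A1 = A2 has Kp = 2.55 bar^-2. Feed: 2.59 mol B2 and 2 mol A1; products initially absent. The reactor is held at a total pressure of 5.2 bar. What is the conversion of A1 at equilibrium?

X = 0.878

Let X = conversion of A1 (basis 2 mol A1); extent of reaction ξ = X.
Mole table: n_B2 = 2.59 − X; n_A1 = 2 − 2X; n_A2 = X.
n_T = Σnᵢ = 4.59 − 2X.
With p_i = (n_i/n_T)P, Kp = p_A2 / (p_B2 p_A1^2).
This yields a degree-3 equation in X; solving on (0,1), X = 0.878.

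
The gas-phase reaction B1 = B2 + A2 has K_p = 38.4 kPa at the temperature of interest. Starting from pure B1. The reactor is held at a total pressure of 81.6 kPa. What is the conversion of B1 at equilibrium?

Take 1 mol B1 as basis and let X be its fractional conversion, so ξ = X.
Moles: n_B1 = 1 − X; n_B2 = X; n_A2 = X.
Total moles n_T = 1 + X.
Mole fractions y_i = n_i/n_T; K_p = p_B2 p_A2 / (p_B1) with p_i = y_i·P.
Equating to 38.4 kPa and solving on 0 < X < 1: X = 0.566.

X = 0.566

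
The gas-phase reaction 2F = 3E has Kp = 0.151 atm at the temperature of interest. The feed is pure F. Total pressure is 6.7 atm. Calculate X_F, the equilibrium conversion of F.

Take 1 mol F as basis and let X be its fractional conversion, so ξ = 0.5X.
Species balance: n_F = 1 − X; n_E = 1.5X.
Summing: n_T = 1 + 0.5X.
With p_i = (n_i/n_T)P, Kp = p_E^3 / (p_F^2).
Setting this equal to 0.151 atm and taking the physical root (0 < X < 1) gives X = 0.171.

X = 0.171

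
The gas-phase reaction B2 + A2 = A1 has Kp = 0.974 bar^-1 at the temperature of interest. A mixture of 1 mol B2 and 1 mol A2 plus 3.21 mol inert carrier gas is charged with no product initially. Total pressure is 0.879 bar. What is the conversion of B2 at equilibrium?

X = 0.128

Let X = conversion of B2 (basis 1 mol B2); extent of reaction ξ = X.
Mole table: n_B2 = 1 − X; n_A2 = 1 − X; n_A1 = X; n_I = 3.21 (inert).
n_T = Σnᵢ = 5.21 − X.
With p_i = (n_i/n_T)P, Kp = p_A1 / (p_B2 p_A2).
This yields a degree-2 equation in X; solving on (0,1), X = 0.128.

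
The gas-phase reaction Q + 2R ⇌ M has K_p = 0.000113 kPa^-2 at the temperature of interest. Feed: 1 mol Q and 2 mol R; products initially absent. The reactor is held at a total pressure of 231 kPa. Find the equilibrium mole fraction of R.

Let X = conversion of Q (basis 1 mol Q); extent of reaction ξ = X.
Mole table: n_Q = 1 − X; n_R = 2 − 2X; n_M = X.
Total moles n_T = 3 − 2X.
y_i = n_i/n_T, p_i = y_i·P. K_p = p_M / (p_Q p_R^2).
This yields a degree-3 equation in X; solving on (0,1), X = 0.566.
Then n_R = 0.869, n_T = 1.87, so y_R = 0.465.

y_R = 0.465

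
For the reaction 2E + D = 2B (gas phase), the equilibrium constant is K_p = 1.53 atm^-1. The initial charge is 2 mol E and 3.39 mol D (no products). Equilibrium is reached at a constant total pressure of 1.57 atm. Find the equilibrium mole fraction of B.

Take 2 mol E as basis and let X be its fractional conversion, so ξ = X.
At extent ξ: n_E = 2 − 2X; n_D = 3.39 − X; n_B = 2X.
n_T = Σnᵢ = 5.39 − X.
Mole fractions y_i = n_i/n_T; K_p = p_B^2 / (p_E^2 p_D) with p_i = y_i·P.
Equating to 1.53 atm^-1 and solving on 0 < X < 1: X = 0.543.
Then n_B = 1.09, n_T = 4.85, so y_B = 0.224.

y_B = 0.224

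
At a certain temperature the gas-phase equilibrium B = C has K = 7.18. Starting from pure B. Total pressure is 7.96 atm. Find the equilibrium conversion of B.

Take 1 mol B as basis and let X be its fractional conversion, so ξ = X.
Species balance: n_B = 1 − X; n_C = X.
Since Δν = 0, n_T = 1 throughout.
y_i = n_i/n_T, p_i = y_i·P. K = p_C / (p_B).
Setting this equal to 7.18 and taking the physical root (0 < X < 1) gives X = 0.878.

X = 0.878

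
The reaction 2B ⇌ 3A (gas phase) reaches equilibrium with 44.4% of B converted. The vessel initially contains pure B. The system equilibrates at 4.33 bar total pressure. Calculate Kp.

Take 1 mol B as basis and let X be its fractional conversion, so ξ = 0.5X.
Mole table: n_B = 1 − X; n_A = 1.5X.
n_T = Σnᵢ = 1 + 0.5X.
At X = 0.444: n_B = 0.556, n_A = 0.666, n_T = 1.22.
p_i = (n_i/n_T)·P. Kp = p_A^3 / (p_B^2) = 3.39 bar.

Kp = 3.39 bar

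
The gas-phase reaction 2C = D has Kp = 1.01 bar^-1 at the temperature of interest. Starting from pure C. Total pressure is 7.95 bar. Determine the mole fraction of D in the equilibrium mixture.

y_D = 0.704

Take 1 mol C as basis and let X be its fractional conversion, so ξ = 0.5X.
Mole table: n_C = 1 − X; n_D = 0.5X.
Summing: n_T = 1 − 0.5X.
With p_i = (n_i/n_T)P, Kp = p_D / (p_C^2).
Setting this equal to 1.01 bar^-1 and taking the physical root (0 < X < 1) gives X = 0.826.
Then n_D = 0.413, n_T = 0.587, so y_D = 0.704.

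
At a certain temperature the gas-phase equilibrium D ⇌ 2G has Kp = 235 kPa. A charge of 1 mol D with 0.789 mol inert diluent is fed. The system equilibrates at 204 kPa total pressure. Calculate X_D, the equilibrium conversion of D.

Basis: 1 mol D initially; let X = conversion of D. Extent ξ = X.
At extent ξ: n_D = 1 − X; n_G = 2X; n_I = 0.789 (inert).
Summing: n_T = 1.79 + X.
Mole fractions y_i = n_i/n_T; Kp = p_G^2 / (p_D) with p_i = y_i·P.
Setting this equal to 235 kPa and taking the physical root (0 < X < 1) gives X = 0.550.

X = 0.550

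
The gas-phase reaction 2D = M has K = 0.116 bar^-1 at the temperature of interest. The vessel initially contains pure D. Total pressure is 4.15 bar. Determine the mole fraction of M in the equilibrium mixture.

y_M = 0.262

Let X = conversion of D (basis 1 mol D); extent of reaction ξ = 0.5X.
Species balance: n_D = 1 − X; n_M = 0.5X.
Total moles n_T = 1 − 0.5X.
Mole fractions y_i = n_i/n_T; K = p_M / (p_D^2) with p_i = y_i·P.
This yields a degree-2 equation in X; solving on (0,1), X = 0.415.
Then n_M = 0.208, n_T = 0.792, so y_M = 0.262.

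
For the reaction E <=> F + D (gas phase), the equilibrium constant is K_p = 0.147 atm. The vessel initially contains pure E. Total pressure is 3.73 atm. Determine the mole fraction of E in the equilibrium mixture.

Take 1 mol E as basis and let X be its fractional conversion, so ξ = X.
At extent ξ: n_E = 1 − X; n_F = X; n_D = X.
Total moles n_T = 1 + X.
Mole fractions y_i = n_i/n_T; K_p = p_F p_D / (p_E) with p_i = y_i·P.
Substituting and setting equal to 0.147 atm gives a polynomial in X; the root in (0,1) is X = 0.195.
Then n_E = 0.805, n_T = 1.19, so y_E = 0.674.

y_E = 0.674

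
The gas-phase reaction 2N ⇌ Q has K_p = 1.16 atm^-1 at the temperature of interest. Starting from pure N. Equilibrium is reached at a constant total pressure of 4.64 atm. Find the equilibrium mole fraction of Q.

Take 1 mol N as basis and let X be its fractional conversion, so ξ = 0.5X.
At extent ξ: n_N = 1 − X; n_Q = 0.5X.
n_T = Σnᵢ = 1 − 0.5X.
y_i = n_i/n_T, p_i = y_i·P. K_p = p_Q / (p_N^2).
Setting this equal to 1.16 atm^-1 and taking the physical root (0 < X < 1) gives X = 0.789.
Then n_Q = 0.395, n_T = 0.605, so y_Q = 0.652.

y_Q = 0.652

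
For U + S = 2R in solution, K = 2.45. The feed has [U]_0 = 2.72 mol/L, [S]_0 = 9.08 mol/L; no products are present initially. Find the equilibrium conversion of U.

Let X = conversion of U; extent ξ = 2.72·X mol/L.
Concentrations: [U] = 2.72 − 2.72X; [S] = 9.08 − 2.72X; [R] = 5.44X.
K = [R]^2 / ([U] [S]).
Equating to 2.45: the physical root is X = 0.698.

X = 0.698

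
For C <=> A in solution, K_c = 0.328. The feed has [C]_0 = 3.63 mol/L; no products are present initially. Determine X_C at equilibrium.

X = 0.247

Let X = conversion of C; extent ξ = 3.63·X mol/L.
Concentrations: [C] = 3.63 − 3.63X; [A] = 3.63X.
K_c = [A] / ([C]).
This equals 0.328 at X = 0.247 (the root in 0 < X < 1).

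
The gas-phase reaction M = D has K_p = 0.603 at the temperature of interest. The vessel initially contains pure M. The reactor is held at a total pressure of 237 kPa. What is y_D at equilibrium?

y_D = 0.376

Basis: 1 mol M initially; let X = conversion of M. Extent ξ = X.
At extent ξ: n_M = 1 − X; n_D = X.
n_T stays at 1 (no change in mole number).
With p_i = (n_i/n_T)P, K_p = p_D / (p_M).
Equating to 0.603 and solving on 0 < X < 1: X = 0.376.
Then n_D = 0.376, n_T = 1, so y_D = 0.376.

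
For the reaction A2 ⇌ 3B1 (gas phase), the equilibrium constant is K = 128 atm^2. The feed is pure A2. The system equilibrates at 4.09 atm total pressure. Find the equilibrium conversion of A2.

Basis: 1 mol A2 initially; let X = conversion of A2. Extent ξ = X.
At extent ξ: n_A2 = 1 − X; n_B1 = 3X.
Total moles n_T = 1 + 2X.
Mole fractions y_i = n_i/n_T; K = p_B1^3 / (p_A2) with p_i = y_i·P.
This yields a degree-3 equation in X; solving on (0,1), X = 0.758.

X = 0.758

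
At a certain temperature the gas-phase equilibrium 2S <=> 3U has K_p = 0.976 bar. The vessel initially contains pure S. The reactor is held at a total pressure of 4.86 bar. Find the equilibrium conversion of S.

X = 0.318

Basis: 1 mol S initially; let X = conversion of S. Extent ξ = 0.5X.
Species balance: n_S = 1 − X; n_U = 1.5X.
Total moles n_T = 1 + 0.5X.
With p_i = (n_i/n_T)P, K_p = p_U^3 / (p_S^2).
This yields a degree-3 equation in X; solving on (0,1), X = 0.318.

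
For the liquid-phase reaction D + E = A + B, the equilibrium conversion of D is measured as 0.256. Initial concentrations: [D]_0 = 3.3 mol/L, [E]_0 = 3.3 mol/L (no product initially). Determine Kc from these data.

Let X = conversion of D.
Concentrations: [D] = 3.3 − 3.3X; [E] = 3.3 − 3.3X; [A] = 3.3X; [B] = 3.3X.
At X = 0.256: [D] = 2.46, [E] = 2.46, [A] = 0.845, [B] = 0.845.
Kc = [A] [B] / ([D] [E]) = 0.118.

Kc = 0.118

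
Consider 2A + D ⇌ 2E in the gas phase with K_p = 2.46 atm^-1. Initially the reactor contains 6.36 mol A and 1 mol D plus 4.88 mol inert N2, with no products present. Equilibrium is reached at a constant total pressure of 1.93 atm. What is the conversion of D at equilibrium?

Let X = conversion of D (basis 1 mol D); extent of reaction ξ = X.
Moles: n_A = 6.36 − 2X; n_D = 1 − X; n_E = 2X; n_I = 4.88 (inert).
Summing: n_T = 12.2 − X.
y_i = n_i/n_T, p_i = y_i·P. K_p = p_E^2 / (p_A^2 p_D).
Setting this equal to 2.46 atm^-1 and taking the physical root (0 < X < 1) gives X = 0.761.

X = 0.761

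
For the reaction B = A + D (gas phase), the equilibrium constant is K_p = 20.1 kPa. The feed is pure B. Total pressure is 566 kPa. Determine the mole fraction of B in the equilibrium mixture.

y_B = 0.687

Take 1 mol B as basis and let X be its fractional conversion, so ξ = X.
Mole table: n_B = 1 − X; n_A = X; n_D = X.
Total moles n_T = 1 + X.
y_i = n_i/n_T, p_i = y_i·P. K_p = p_A p_D / (p_B).
Equating to 20.1 kPa and solving on 0 < X < 1: X = 0.185.
Then n_B = 0.815, n_T = 1.19, so y_B = 0.687.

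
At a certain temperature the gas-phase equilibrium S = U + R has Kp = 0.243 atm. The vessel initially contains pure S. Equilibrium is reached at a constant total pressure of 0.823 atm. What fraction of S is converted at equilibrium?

Let X = conversion of S (basis 1 mol S); extent of reaction ξ = X.
Mole table: n_S = 1 − X; n_U = X; n_R = X.
n_T = Σnᵢ = 1 + X.
y_i = n_i/n_T, p_i = y_i·P. Kp = p_U p_R / (p_S).
Substituting and setting equal to 0.243 atm gives a polynomial in X; the root in (0,1) is X = 0.477.

X = 0.477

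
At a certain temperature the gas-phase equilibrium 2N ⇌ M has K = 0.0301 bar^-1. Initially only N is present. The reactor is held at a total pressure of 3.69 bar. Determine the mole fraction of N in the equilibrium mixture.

Basis: 1 mol N initially; let X = conversion of N. Extent ξ = 0.5X.
Mole table: n_N = 1 − X; n_M = 0.5X.
Total moles n_T = 1 − 0.5X.
Mole fractions y_i = n_i/n_T; K = p_M / (p_N^2) with p_i = y_i·P.
Substituting and setting equal to 0.0301 bar^-1 gives a polynomial in X; the root in (0,1) is X = 0.168.
Then n_N = 0.832, n_T = 0.916, so y_N = 0.908.

y_N = 0.908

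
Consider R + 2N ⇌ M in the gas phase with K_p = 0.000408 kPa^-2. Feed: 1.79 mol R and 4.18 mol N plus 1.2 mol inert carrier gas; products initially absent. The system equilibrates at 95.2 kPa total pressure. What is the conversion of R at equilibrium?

X = 0.444

Take 1.79 mol R as basis and let X be its fractional conversion, so ξ = 1.79X.
Mole table: n_R = 1.79 − 1.79X; n_N = 4.18 − 3.58X; n_M = 1.79X; n_I = 1.2 (inert).
Total moles n_T = 7.17 − 3.58X.
Mole fractions y_i = n_i/n_T; K_p = p_M / (p_R p_N^2) with p_i = y_i·P.
Equating to 0.000408 kPa^-2 and solving on 0 < X < 1: X = 0.444.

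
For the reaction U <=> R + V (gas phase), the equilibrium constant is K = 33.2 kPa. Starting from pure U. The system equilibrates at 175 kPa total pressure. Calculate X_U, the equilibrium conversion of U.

Take 1 mol U as basis and let X be its fractional conversion, so ξ = X.
Moles: n_U = 1 − X; n_R = X; n_V = X.
n_T = Σnᵢ = 1 + X.
y_i = n_i/n_T, p_i = y_i·P. K = p_R p_V / (p_U).
Substituting and setting equal to 33.2 kPa gives a polynomial in X; the root in (0,1) is X = 0.399.

X = 0.399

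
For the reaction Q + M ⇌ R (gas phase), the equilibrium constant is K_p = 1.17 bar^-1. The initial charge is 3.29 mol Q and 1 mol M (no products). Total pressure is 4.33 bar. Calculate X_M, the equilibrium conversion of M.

X = 0.784

Take 1 mol M as basis and let X be its fractional conversion, so ξ = X.
Species balance: n_Q = 3.29 − X; n_M = 1 − X; n_R = X.
Summing: n_T = 4.29 − X.
y_i = n_i/n_T, p_i = y_i·P. K_p = p_R / (p_Q p_M).
Substituting and setting equal to 1.17 bar^-1 gives a polynomial in X; the root in (0,1) is X = 0.784.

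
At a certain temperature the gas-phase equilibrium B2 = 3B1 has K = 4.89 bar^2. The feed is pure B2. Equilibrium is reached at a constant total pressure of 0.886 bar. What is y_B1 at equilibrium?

Basis: 1 mol B2 initially; let X = conversion of B2. Extent ξ = X.
Moles: n_B2 = 1 − X; n_B1 = 3X.
n_T = Σnᵢ = 1 + 2X.
y_i = n_i/n_T, p_i = y_i·P. K = p_B1^3 / (p_B2).
Substituting and setting equal to 4.89 bar^2 gives a polynomial in X; the root in (0,1) is X = 0.725.
Then n_B1 = 2.17, n_T = 2.45, so y_B1 = 0.888.

y_B1 = 0.888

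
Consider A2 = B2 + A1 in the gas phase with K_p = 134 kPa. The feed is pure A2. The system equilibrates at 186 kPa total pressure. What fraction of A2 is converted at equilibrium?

Let X = conversion of A2 (basis 1 mol A2); extent of reaction ξ = X.
At extent ξ: n_A2 = 1 − X; n_B2 = X; n_A1 = X.
Summing: n_T = 1 + X.
With p_i = (n_i/n_T)P, K_p = p_B2 p_A1 / (p_A2).
Equating to 134 kPa and solving on 0 < X < 1: X = 0.647.

X = 0.647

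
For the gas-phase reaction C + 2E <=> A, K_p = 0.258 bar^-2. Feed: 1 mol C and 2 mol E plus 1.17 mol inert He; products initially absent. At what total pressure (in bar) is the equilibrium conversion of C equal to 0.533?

Basis: 1 mol C initially; let X = conversion of C. Extent ξ = X.
At extent ξ: n_C = 1 − X; n_E = 2 − 2X; n_A = X; n_I = 1.17 (inert).
Total moles n_T = 4.17 − 2X.
K_p = p_A / (p_C p_E^2) with p_i = (n_i/n_T)·P.
At X = 0.533: the mole-fraction product g(X) = Π y_i^ν_i = 12.61. Since K_p = g(X)·P^{-2}, P = (g/K_p)^(1/2) = (12.61/0.258)^(1/2) = 6.99 bar.

P = 6.99 bar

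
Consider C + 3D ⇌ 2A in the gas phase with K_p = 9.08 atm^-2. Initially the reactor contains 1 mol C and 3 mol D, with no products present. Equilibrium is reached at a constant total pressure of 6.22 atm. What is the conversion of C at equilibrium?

Take 1 mol C as basis and let X be its fractional conversion, so ξ = X.
Moles: n_C = 1 − X; n_D = 3 − 3X; n_A = 2X.
Summing: n_T = 4 − 2X.
Mole fractions y_i = n_i/n_T; K_p = p_A^2 / (p_C p_D^3) with p_i = y_i·P.
Substituting and setting equal to 9.08 atm^-2 gives a polynomial in X; the root in (0,1) is X = 0.801.

X = 0.801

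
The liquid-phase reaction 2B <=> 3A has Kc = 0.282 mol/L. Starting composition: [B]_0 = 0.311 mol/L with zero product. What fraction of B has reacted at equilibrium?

X = 0.439

Let X = conversion of B; extent ξ = 0.311X/2 mol/L.
Concentrations: [B] = 0.311 − 0.311X; [A] = 0.467X.
Kc = [A]^3 / ([B]^2).
This equals 0.282 at X = 0.439 (the root in 0 < X < 1).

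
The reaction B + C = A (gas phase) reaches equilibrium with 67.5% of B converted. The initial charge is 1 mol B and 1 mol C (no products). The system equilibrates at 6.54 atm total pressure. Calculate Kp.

Basis: 1 mol B initially; let X = conversion of B. Extent ξ = X.
Mole table: n_B = 1 − X; n_C = 1 − X; n_A = X.
n_T = Σnᵢ = 2 − X.
At X = 0.675: n_B = 0.325, n_C = 0.325, n_A = 0.675, n_T = 1.32.
p_i = (n_i/n_T)·P. Kp = p_A / (p_B p_C) = 1.29 atm^-1.

Kp = 1.29 atm^-1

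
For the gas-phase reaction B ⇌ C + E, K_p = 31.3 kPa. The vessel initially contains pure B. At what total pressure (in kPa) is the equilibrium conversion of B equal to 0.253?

Let X = conversion of B (basis 1 mol B); extent of reaction ξ = X.
Mole table: n_B = 1 − X; n_C = X; n_E = X.
Total moles n_T = 1 + X.
K_p = p_C p_E / (p_B) with p_i = (n_i/n_T)·P.
At X = 0.253: the mole-fraction product g(X) = Π y_i^ν_i = 0.06839. Since K_p = g(X)·P^{1}, P = (K_p/g)^(1/1) = (31.3/0.06839)^(1/1) = 458 kPa.

P = 458 kPa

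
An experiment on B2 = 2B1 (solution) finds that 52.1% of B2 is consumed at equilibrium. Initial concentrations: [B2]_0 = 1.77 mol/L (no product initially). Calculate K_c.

K_c = 4.01 mol/L

Let X = conversion of B2.
Concentrations: [B2] = 1.77 − 1.77X; [B1] = 3.54X.
At X = 0.521: [B2] = 0.848, [B1] = 1.84.
K_c = [B1]^2 / ([B2]) = 4.01 mol/L.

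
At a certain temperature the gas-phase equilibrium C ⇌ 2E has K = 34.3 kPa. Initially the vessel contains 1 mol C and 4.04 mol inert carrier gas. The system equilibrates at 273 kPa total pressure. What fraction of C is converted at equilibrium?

X = 0.335

Basis: 1 mol C initially; let X = conversion of C. Extent ξ = X.
At extent ξ: n_C = 1 − X; n_E = 2X; n_I = 4.04 (inert).
Total moles n_T = 5.04 + X.
Mole fractions y_i = n_i/n_T; K = p_E^2 / (p_C) with p_i = y_i·P.
This yields a degree-2 equation in X; solving on (0,1), X = 0.335.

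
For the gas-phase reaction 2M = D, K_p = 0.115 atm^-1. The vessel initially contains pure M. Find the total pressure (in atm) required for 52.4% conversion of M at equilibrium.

Take 1 mol M as basis and let X be its fractional conversion, so ξ = 0.5X.
Species balance: n_M = 1 − X; n_D = 0.5X.
Summing: n_T = 1 − 0.5X.
K_p = p_D / (p_M^2) with p_i = (n_i/n_T)·P.
At X = 0.524: the mole-fraction product g(X) = Π y_i^ν_i = 0.8534. Since K_p = g(X)·P^{-1}, P = (g/K_p)^(1/1) = (0.8534/0.115)^(1/1) = 7.42 atm.

P = 7.42 atm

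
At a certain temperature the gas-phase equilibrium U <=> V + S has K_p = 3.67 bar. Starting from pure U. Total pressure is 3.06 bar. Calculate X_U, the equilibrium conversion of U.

Take 1 mol U as basis and let X be its fractional conversion, so ξ = X.
Moles: n_U = 1 − X; n_V = X; n_S = X.
n_T = Σnᵢ = 1 + X.
With p_i = (n_i/n_T)P, K_p = p_V p_S / (p_U).
Setting this equal to 3.67 bar and taking the physical root (0 < X < 1) gives X = 0.738.

X = 0.738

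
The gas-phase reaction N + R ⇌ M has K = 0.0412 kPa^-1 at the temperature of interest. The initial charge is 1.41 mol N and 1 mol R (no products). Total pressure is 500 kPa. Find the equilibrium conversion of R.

Take 1 mol R as basis and let X be its fractional conversion, so ξ = X.
Moles: n_N = 1.41 − X; n_R = 1 − X; n_M = X.
Total moles n_T = 2.41 − X.
Mole fractions y_i = n_i/n_T; K = p_M / (p_N p_R) with p_i = y_i·P.
Substituting and setting equal to 0.0412 kPa^-1 gives a polynomial in X; the root in (0,1) is X = 0.877.

X = 0.877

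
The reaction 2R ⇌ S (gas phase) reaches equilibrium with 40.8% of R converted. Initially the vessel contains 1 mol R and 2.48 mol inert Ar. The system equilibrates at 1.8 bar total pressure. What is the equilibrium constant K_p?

Take 1 mol R as basis and let X be its fractional conversion, so ξ = 0.5X.
Moles: n_R = 1 − X; n_S = 0.5X; n_I = 2.48 (inert).
Summing: n_T = 3.48 − 0.5X.
At X = 0.408: n_R = 0.592, n_S = 0.204, n_T = 3.28.
p_i = (n_i/n_T)·P. K_p = p_S / (p_R^2) = 1.06 bar^-1.

K_p = 1.06 bar^-1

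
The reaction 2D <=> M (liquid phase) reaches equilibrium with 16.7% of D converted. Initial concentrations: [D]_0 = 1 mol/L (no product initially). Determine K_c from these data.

K_c = 0.12 L/mol

Let X = conversion of D.
Concentrations: [D] = 1 − 1X; [M] = 0.5X.
At X = 0.167: [D] = 0.833, [M] = 0.0835.
K_c = [M] / ([D]^2) = 0.12 L/mol.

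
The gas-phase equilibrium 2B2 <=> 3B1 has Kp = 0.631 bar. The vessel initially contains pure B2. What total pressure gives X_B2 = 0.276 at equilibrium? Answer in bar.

P = 5.3 bar

Basis: 1 mol B2 initially; let X = conversion of B2. Extent ξ = 0.5X.
At extent ξ: n_B2 = 1 − X; n_B1 = 1.5X.
Total moles n_T = 1 + 0.5X.
Kp = p_B1^3 / (p_B2^2) with p_i = (n_i/n_T)·P.
At X = 0.276: the mole-fraction product g(X) = Π y_i^ν_i = 0.119. Since Kp = g(X)·P^{1}, P = (Kp/g)^(1/1) = (0.631/0.119)^(1/1) = 5.3 bar.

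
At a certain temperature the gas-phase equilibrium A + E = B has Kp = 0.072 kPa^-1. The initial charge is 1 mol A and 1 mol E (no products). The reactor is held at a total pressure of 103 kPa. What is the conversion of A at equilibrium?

X = 0.655

Let X = conversion of A (basis 1 mol A); extent of reaction ξ = X.
Moles: n_A = 1 − X; n_E = 1 − X; n_B = X.
Summing: n_T = 2 − X.
With p_i = (n_i/n_T)P, Kp = p_B / (p_A p_E).
This yields a degree-2 equation in X; solving on (0,1), X = 0.655.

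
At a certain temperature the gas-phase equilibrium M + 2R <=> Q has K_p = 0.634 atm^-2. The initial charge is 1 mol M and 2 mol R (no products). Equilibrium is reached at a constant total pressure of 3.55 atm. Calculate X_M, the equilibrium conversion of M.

X = 0.607

Take 1 mol M as basis and let X be its fractional conversion, so ξ = X.
Species balance: n_M = 1 − X; n_R = 2 − 2X; n_Q = X.
Total moles n_T = 3 − 2X.
Mole fractions y_i = n_i/n_T; K_p = p_Q / (p_M p_R^2) with p_i = y_i·P.
Setting this equal to 0.634 atm^-2 and taking the physical root (0 < X < 1) gives X = 0.607.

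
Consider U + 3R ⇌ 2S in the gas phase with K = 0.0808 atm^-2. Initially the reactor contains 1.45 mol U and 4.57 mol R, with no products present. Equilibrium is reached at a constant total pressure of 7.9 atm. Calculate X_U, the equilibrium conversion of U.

Let X = conversion of U (basis 1.45 mol U); extent of reaction ξ = 1.45X.
Moles: n_U = 1.45 − 1.45X; n_R = 4.57 − 4.35X; n_S = 2.9X.
Total moles n_T = 6.02 − 2.9X.
With p_i = (n_i/n_T)P, K = p_S^2 / (p_U p_R^3).
Setting this equal to 0.0808 atm^-2 and taking the physical root (0 < X < 1) gives X = 0.513.

X = 0.513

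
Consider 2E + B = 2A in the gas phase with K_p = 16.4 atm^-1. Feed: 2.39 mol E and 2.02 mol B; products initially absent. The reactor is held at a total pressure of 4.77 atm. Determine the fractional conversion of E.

X = 0.829

Let X = conversion of E (basis 2.39 mol E); extent of reaction ξ = 1.2X.
At extent ξ: n_E = 2.39 − 2.39X; n_B = 2.02 − 1.2X; n_A = 2.39X.
Total moles n_T = 4.41 − 1.2X.
y_i = n_i/n_T, p_i = y_i·P. K_p = p_A^2 / (p_E^2 p_B).
This yields a degree-3 equation in X; solving on (0,1), X = 0.829.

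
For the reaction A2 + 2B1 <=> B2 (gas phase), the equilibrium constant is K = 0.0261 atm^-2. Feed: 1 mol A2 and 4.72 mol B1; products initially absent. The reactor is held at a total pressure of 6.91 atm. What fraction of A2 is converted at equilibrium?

X = 0.440

Take 1 mol A2 as basis and let X be its fractional conversion, so ξ = X.
At extent ξ: n_A2 = 1 − X; n_B1 = 4.72 − 2X; n_B2 = X.
Total moles n_T = 5.72 − 2X.
y_i = n_i/n_T, p_i = y_i·P. K = p_B2 / (p_A2 p_B1^2).
This yields a degree-3 equation in X; solving on (0,1), X = 0.440.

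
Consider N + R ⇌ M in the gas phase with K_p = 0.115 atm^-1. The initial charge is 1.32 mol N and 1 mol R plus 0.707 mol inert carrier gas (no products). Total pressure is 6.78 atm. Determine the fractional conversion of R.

Take 1 mol R as basis and let X be its fractional conversion, so ξ = X.
Species balance: n_N = 1.32 − X; n_R = 1 − X; n_M = X; n_I = 0.707 (inert).
n_T = Σnᵢ = 3.03 − X.
y_i = n_i/n_T, p_i = y_i·P. K_p = p_M / (p_N p_R).
Equating to 0.115 atm^-1 and solving on 0 < X < 1: X = 0.233.

X = 0.233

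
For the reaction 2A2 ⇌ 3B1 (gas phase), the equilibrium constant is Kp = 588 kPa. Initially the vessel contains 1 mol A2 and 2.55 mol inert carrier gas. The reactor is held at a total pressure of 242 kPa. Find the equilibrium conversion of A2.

X = 0.671

Let X = conversion of A2 (basis 1 mol A2); extent of reaction ξ = 0.5X.
Species balance: n_A2 = 1 − X; n_B1 = 1.5X; n_I = 2.55 (inert).
Summing: n_T = 3.55 + 0.5X.
y_i = n_i/n_T, p_i = y_i·P. Kp = p_B1^3 / (p_A2^2).
This yields a degree-3 equation in X; solving on (0,1), X = 0.671.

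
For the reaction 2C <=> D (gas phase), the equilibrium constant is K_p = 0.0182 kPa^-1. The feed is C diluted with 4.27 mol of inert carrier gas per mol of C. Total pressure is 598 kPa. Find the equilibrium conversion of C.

X = 0.623

Take 1 mol C as basis and let X be its fractional conversion, so ξ = 0.5X.
Species balance: n_C = 1 − X; n_D = 0.5X; n_I = 4.27 (inert).
Total moles n_T = 5.27 − 0.5X.
Mole fractions y_i = n_i/n_T; K_p = p_D / (p_C^2) with p_i = y_i·P.
Setting this equal to 0.0182 kPa^-1 and taking the physical root (0 < X < 1) gives X = 0.623.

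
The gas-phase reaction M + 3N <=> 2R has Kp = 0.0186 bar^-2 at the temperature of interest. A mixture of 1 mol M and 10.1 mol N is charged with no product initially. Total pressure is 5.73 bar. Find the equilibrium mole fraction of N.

Basis: 1 mol M initially; let X = conversion of M. Extent ξ = X.
Moles: n_M = 1 − X; n_N = 10.1 − 3X; n_R = 2X.
Total moles n_T = 11.1 − 2X.
With p_i = (n_i/n_T)P, Kp = p_R^2 / (p_M p_N^3).
Substituting and setting equal to 0.0186 bar^-2 gives a polynomial in X; the root in (0,1) is X = 0.598.
Then n_N = 8.3, n_T = 9.9, so y_N = 0.839.

y_N = 0.839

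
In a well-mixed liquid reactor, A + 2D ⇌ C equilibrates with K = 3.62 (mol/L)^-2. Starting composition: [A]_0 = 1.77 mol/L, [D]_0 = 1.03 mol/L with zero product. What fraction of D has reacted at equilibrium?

Let X = conversion of D; extent ξ = 1.03X/2 mol/L.
Concentrations: [A] = 1.77 − 0.515X; [D] = 1.03 − 1.03X; [C] = 0.515X.
K = [C] / ([A] [D]^2).
Setting equal to 3.62 and solving for X on (0,1) gives X = 0.734.

X = 0.734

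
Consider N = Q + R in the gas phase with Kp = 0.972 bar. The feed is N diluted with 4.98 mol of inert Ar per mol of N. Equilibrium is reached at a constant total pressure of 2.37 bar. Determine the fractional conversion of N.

X = 0.780

Basis: 1 mol N initially; let X = conversion of N. Extent ξ = X.
Species balance: n_N = 1 − X; n_Q = X; n_R = X; n_I = 4.98 (inert).
n_T = Σnᵢ = 5.98 + X.
Mole fractions y_i = n_i/n_T; Kp = p_Q p_R / (p_N) with p_i = y_i·P.
This yields a degree-2 equation in X; solving on (0,1), X = 0.780.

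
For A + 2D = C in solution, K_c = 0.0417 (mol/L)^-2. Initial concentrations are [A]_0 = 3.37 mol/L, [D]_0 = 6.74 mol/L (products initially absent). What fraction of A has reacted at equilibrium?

X = 0.403

Let X = conversion of A; extent ξ = 3.37·X mol/L.
Concentrations: [A] = 3.37 − 3.37X; [D] = 6.74 − 6.74X; [C] = 3.37X.
K_c = [C] / ([A] [D]^2).
This equals 0.0417 at X = 0.403 (the root in 0 < X < 1).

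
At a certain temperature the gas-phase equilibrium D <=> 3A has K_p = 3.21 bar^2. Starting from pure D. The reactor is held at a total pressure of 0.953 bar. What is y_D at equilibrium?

y_D = 0.165

Basis: 1 mol D initially; let X = conversion of D. Extent ξ = X.
Moles: n_D = 1 − X; n_A = 3X.
Summing: n_T = 1 + 2X.
y_i = n_i/n_T, p_i = y_i·P. K_p = p_A^3 / (p_D).
Equating to 3.21 bar^2 and solving on 0 < X < 1: X = 0.628.
Then n_D = 0.372, n_T = 2.26, so y_D = 0.165.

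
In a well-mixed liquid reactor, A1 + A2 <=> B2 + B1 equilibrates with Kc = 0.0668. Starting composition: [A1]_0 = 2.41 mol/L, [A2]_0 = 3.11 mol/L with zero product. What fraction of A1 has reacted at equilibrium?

Let X = conversion of A1; extent ξ = 2.41·X mol/L.
Concentrations: [A1] = 2.41 − 2.41X; [A2] = 3.11 − 2.41X; [B2] = 2.41X; [B1] = 2.41X.
Kc = [B2] [B1] / ([A1] [A2]).
Equating to 0.0668: the physical root is X = 0.233.

X = 0.233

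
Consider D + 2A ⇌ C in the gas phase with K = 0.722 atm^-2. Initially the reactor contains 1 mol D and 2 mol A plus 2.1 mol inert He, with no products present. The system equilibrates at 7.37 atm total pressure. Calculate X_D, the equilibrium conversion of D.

Basis: 1 mol D initially; let X = conversion of D. Extent ξ = X.
At extent ξ: n_D = 1 − X; n_A = 2 − 2X; n_C = X; n_I = 2.1 (inert).
Total moles n_T = 5.1 − 2X.
Mole fractions y_i = n_i/n_T; K = p_C / (p_D p_A^2) with p_i = y_i·P.
Equating to 0.722 atm^-2 and solving on 0 < X < 1: X = 0.612.

X = 0.612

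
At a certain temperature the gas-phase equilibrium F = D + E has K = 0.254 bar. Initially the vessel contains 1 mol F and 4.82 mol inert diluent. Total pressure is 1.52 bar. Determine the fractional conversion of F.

Basis: 1 mol F initially; let X = conversion of F. Extent ξ = X.
At extent ξ: n_F = 1 − X; n_D = X; n_E = X; n_I = 4.82 (inert).
Summing: n_T = 5.82 + X.
With p_i = (n_i/n_T)P, K = p_D p_E / (p_F).
Substituting and setting equal to 0.254 bar gives a polynomial in X; the root in (0,1) is X = 0.631.

X = 0.631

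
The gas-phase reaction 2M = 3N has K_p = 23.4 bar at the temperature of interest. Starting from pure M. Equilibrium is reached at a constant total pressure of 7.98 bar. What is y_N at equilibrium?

y_N = 0.676

Let X = conversion of M (basis 1 mol M); extent of reaction ξ = 0.5X.
Mole table: n_M = 1 − X; n_N = 1.5X.
n_T = Σnᵢ = 1 + 0.5X.
y_i = n_i/n_T, p_i = y_i·P. K_p = p_N^3 / (p_M^2).
This yields a degree-3 equation in X; solving on (0,1), X = 0.581.
Then n_N = 0.872, n_T = 1.29, so y_N = 0.676.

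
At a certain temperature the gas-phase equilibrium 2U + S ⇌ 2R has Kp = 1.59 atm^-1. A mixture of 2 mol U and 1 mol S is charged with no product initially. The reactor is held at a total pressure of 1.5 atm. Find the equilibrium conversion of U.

Basis: 2 mol U initially; let X = conversion of U. Extent ξ = X.
At extent ξ: n_U = 2 − 2X; n_S = 1 − X; n_R = 2X.
n_T = Σnᵢ = 3 − X.
y_i = n_i/n_T, p_i = y_i·P. Kp = p_R^2 / (p_U^2 p_S).
Setting this equal to 1.59 atm^-1 and taking the physical root (0 < X < 1) gives X = 0.422.

X = 0.422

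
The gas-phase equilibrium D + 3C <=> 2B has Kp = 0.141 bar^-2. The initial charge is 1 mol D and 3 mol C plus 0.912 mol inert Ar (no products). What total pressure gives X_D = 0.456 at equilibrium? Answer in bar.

P = 6.32 bar

Basis: 1 mol D initially; let X = conversion of D. Extent ξ = X.
At extent ξ: n_D = 1 − X; n_C = 3 − 3X; n_B = 2X; n_I = 0.912 (inert).
n_T = Σnᵢ = 4.91 − 2X.
Kp = p_B^2 / (p_D p_C^3) with p_i = (n_i/n_T)·P.
At X = 0.456: the mole-fraction product g(X) = Π y_i^ν_i = 5.628. Since Kp = g(X)·P^{-2}, P = (g/Kp)^(1/2) = (5.628/0.141)^(1/2) = 6.32 bar.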